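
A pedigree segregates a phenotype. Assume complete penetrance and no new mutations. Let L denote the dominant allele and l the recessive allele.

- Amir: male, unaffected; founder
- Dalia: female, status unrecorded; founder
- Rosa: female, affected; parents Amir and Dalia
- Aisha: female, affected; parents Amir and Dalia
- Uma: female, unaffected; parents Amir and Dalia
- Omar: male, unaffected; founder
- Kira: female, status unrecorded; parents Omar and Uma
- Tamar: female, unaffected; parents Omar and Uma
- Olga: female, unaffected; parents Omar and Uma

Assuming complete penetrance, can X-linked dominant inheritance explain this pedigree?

Yes

A consistent assignment under X-linked dominant exists: Amir X^l Y, Dalia X^L X^l, Rosa X^L X^l, Aisha X^L X^l, Uma X^l X^l, Omar X^l Y, Kira X^l X^l, Tamar X^l X^l, Olga X^l X^l.
In this assignment every recorded phenotype matches its genotype and every non-founder's genotype is obtainable from its parents' genotypes, so the pedigree is consistent.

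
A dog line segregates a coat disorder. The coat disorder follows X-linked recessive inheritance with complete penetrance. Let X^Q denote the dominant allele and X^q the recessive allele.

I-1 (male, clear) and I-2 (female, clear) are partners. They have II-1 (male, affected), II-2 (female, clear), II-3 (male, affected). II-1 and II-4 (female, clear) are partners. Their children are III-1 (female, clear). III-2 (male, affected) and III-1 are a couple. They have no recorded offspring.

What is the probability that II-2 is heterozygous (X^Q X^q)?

1/2

I-1 is clear, so I-1 is X^Q Y.
I-2 is clear so carries Q and passed q to II-1 (X^q Y), so I-2 is X^Q X^q.
Their cross gives offspring ratios 1/2 X^Q X^Q : 1/2 X^Q X^q. Conditioning on II-2 being clear, P(X^Q X^q) = 1/2 / 1 = 1/2.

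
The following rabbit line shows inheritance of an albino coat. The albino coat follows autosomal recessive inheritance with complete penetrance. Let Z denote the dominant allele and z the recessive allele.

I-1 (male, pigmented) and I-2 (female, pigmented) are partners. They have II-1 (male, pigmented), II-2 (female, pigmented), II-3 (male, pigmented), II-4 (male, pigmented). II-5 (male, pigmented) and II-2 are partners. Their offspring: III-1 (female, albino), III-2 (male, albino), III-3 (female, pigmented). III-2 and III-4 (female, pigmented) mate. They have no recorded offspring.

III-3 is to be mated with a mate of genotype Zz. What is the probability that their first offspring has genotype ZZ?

II-5 is pigmented so carries Z and passed z to III-1 (zz), so II-5 is Zz.
II-2 is pigmented so carries Z and passed z to III-1 (zz), so II-2 is Zz.
III-3 is a pigmented offspring of II-5 (Zz) × II-2 (Zz), whose cross gives 1/4 ZZ : 1/2 Zz : 1/4 zz; conditioning on being pigmented, III-3 is ZZ with probability 1/3, Zz with probability 2/3.
Summing over parental genotype combinations, P(offspring has genotype ZZ) = 1/3·1/2 + 2/3·1/4 = 1/3.

1/3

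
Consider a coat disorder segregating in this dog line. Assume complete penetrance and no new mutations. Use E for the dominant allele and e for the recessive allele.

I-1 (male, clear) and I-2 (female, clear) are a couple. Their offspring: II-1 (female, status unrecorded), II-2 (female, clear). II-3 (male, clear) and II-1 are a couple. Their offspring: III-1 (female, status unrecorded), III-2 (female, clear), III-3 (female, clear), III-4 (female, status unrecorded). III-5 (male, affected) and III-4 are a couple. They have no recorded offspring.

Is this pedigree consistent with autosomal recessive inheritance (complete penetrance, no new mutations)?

A consistent assignment under autosomal recessive exists: I-1 EE, I-2 EE, II-1 EE, II-2 EE, II-3 EE, III-1 EE, III-2 EE, III-3 EE, III-4 EE, III-5 ee.
In this assignment every recorded phenotype matches its genotype and every non-founder's genotype is obtainable from its parents' genotypes, so the pedigree is consistent.

Yes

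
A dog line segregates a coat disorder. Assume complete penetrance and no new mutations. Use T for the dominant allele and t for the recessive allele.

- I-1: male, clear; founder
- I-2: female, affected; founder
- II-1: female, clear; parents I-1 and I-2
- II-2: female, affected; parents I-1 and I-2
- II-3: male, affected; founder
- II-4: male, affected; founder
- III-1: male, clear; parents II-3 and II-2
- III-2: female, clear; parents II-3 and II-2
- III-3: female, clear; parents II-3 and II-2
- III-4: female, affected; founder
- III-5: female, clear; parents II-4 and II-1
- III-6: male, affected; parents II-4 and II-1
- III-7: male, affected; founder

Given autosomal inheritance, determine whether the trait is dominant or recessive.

dominant

II-3 and II-2 are both affected yet have a clear child III-1. Under a recessive model two affected parents are homozygous and every child would be affected, so the trait cannot be recessive.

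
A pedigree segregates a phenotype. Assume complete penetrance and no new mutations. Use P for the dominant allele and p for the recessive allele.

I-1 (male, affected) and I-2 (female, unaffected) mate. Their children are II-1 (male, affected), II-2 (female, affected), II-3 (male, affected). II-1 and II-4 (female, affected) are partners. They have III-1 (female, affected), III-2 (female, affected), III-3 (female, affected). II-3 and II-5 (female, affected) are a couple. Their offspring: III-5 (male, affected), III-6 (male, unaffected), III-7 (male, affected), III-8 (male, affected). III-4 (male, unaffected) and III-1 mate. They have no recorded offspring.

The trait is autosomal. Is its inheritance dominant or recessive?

II-3 and II-5 are both affected yet have an unaffected child III-6. Under a recessive model two affected parents are homozygous and every child would be affected, so the trait cannot be recessive.

dominant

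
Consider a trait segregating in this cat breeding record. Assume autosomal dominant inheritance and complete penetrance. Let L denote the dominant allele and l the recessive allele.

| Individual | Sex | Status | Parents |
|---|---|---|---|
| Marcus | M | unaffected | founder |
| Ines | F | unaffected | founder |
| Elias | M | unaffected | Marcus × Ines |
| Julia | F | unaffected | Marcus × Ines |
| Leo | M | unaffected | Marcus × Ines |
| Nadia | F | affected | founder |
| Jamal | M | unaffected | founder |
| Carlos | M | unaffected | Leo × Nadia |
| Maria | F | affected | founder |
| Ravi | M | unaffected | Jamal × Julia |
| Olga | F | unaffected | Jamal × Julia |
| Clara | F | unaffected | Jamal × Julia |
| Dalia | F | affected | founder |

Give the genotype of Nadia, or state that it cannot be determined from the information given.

From phenotype alone, Nadia is LL or Ll.
Nadia is affected so carries L and passed l to Carlos (ll), so Nadia is Ll.

Ll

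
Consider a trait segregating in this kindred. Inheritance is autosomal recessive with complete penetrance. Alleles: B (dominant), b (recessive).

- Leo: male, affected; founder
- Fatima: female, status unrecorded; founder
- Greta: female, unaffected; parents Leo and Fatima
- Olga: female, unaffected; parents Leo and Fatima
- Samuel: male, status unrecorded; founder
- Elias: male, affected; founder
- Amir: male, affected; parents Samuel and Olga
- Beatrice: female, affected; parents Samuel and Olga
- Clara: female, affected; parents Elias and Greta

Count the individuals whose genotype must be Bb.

Obligate heterozygotes: Greta is unaffected so carries B and received b from Leo (bb), so Greta is Bb; Olga is unaffected so carries B and received b from Leo (bb), so Olga is Bb.
Every other individual is either homozygous by phenotype or has at least one consistent homozygous assignment, so the count is 2.

2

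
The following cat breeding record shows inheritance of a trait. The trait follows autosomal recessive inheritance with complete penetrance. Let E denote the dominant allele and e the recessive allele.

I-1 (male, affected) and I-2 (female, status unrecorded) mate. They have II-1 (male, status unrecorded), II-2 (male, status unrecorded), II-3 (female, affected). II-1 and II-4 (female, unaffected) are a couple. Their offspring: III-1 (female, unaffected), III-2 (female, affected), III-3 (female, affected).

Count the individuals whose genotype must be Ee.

1

Obligate heterozygotes: II-4 is unaffected so carries E and passed e to III-2 (ee), so II-4 is Ee.
Every other individual is either homozygous by phenotype or has at least one consistent homozygous assignment, so the count is 1.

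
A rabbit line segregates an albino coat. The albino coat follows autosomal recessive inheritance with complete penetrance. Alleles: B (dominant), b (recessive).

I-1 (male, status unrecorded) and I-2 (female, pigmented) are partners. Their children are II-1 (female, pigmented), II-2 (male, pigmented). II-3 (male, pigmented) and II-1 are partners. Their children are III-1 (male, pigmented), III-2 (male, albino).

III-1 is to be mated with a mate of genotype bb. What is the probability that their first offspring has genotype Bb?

2/3

II-3 is pigmented so carries B and passed b to III-2 (bb), so II-3 is Bb.
II-1 is pigmented so carries B and passed b to III-2 (bb), so II-1 is Bb.
III-1 is a pigmented offspring of II-3 (Bb) × II-1 (Bb), whose cross gives 1/4 BB : 1/2 Bb : 1/4 bb; conditioning on being pigmented, III-1 is BB with probability 1/3, Bb with probability 2/3.
Summing over parental genotype combinations, P(offspring has genotype Bb) = 1/3·1 + 2/3·1/2 = 2/3.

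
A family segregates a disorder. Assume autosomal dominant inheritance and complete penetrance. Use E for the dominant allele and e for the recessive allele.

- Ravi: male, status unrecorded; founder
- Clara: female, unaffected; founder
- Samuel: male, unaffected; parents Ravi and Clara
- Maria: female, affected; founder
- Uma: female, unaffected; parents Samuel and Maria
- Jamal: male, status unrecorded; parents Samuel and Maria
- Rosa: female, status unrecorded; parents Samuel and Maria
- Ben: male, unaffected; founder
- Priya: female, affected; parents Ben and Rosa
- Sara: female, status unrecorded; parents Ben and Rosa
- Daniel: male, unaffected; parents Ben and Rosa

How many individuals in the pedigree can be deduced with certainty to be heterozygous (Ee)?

Obligate heterozygotes: Maria is affected so carries E and passed e to Uma (ee), so Maria is Ee; Rosa passed E to Priya (Ee, whose e came from Ben) and received e from Samuel (ee), so Rosa is Ee; Priya is affected so carries E and received e from Ben (ee), so Priya is Ee.
Every other individual is either homozygous by phenotype or has at least one consistent homozygous assignment, so the count is 3.

3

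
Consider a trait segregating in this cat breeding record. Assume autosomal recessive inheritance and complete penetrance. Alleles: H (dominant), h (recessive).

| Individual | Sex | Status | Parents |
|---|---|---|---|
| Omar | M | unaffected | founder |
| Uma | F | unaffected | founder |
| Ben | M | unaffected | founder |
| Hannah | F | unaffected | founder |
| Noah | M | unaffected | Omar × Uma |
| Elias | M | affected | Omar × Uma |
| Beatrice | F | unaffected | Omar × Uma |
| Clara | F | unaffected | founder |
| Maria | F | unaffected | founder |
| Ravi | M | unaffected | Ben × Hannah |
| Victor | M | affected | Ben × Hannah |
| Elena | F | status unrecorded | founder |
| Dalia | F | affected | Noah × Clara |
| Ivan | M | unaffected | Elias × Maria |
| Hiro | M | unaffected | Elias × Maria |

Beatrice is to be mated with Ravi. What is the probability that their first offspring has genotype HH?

Omar is unaffected so carries H and passed h to Elias (hh), so Omar is Hh.
Uma is unaffected so carries H and passed h to Elias (hh), so Uma is Hh.
Beatrice is an unaffected offspring of Omar (Hh) × Uma (Hh), whose cross gives 1/4 HH : 1/2 Hh : 1/4 hh; conditioning on being unaffected, Beatrice is HH with probability 1/3, Hh with probability 2/3.
Ben is unaffected so carries H and passed h to Victor (hh), so Ben is Hh.
Hannah is unaffected so carries H and passed h to Victor (hh), so Hannah is Hh.
Ravi is an unaffected offspring of Ben (Hh) × Hannah (Hh), whose cross gives 1/4 HH : 1/2 Hh : 1/4 hh; conditioning on being unaffected, Ravi is HH with probability 1/3, Hh with probability 2/3.
Summing over parental genotype combinations, P(offspring has genotype HH) = 1/9·1 + 2/9·1/2 + 2/9·1/2 + 4/9·1/4 = 4/9.

4/9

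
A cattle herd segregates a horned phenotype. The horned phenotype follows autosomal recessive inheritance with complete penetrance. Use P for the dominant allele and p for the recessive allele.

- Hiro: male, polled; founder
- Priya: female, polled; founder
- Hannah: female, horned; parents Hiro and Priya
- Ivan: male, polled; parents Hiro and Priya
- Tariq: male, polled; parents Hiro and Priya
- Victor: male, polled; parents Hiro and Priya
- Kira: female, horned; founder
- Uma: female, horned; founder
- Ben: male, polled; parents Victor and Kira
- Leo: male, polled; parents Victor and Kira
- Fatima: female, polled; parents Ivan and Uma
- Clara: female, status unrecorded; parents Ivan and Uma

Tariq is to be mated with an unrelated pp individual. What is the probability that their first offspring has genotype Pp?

Hiro is polled so carries P and passed p to Hannah (pp), so Hiro is Pp.
Priya is polled so carries P and passed p to Hannah (pp), so Priya is Pp.
Tariq is a polled offspring of Hiro (Pp) × Priya (Pp), whose cross gives 1/4 PP : 1/2 Pp : 1/4 pp; conditioning on being polled, Tariq is PP with probability 1/3, Pp with probability 2/3.
Summing over parental genotype combinations, P(offspring has genotype Pp) = 1/3·1 + 2/3·1/2 = 2/3.

2/3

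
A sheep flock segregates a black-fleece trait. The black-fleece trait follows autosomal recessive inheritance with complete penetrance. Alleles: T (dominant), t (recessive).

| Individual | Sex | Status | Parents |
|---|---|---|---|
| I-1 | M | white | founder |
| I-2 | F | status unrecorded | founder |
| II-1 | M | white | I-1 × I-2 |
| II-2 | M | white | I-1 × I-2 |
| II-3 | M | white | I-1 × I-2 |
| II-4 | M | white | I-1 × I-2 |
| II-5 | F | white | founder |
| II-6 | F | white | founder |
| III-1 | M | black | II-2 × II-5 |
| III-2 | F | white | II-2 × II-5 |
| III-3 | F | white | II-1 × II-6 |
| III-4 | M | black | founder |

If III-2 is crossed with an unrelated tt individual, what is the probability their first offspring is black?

II-2 is white so carries T and passed t to III-1 (tt), so II-2 is Tt.
II-5 is white so carries T and passed t to III-1 (tt), so II-5 is Tt.
III-2 is a white offspring of II-2 (Tt) × II-5 (Tt), whose cross gives 1/4 TT : 1/2 Tt : 1/4 tt; conditioning on being white, III-2 is TT with probability 1/3, Tt with probability 2/3.
Summing over parental genotype combinations, P(offspring is black) = 2/3·1/2 = 1/3.

1/3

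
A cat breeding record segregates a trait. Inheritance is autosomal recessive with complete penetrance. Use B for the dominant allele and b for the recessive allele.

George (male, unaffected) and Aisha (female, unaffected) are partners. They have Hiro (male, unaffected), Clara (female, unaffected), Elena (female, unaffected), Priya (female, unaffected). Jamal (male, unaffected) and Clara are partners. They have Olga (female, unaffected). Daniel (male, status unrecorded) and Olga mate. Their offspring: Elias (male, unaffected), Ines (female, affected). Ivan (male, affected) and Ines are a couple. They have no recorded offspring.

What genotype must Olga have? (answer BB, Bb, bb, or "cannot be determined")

From phenotype alone, Olga is BB or Bb.
Olga is unaffected so carries B and passed b to Ines (bb), so Olga is Bb.

Bb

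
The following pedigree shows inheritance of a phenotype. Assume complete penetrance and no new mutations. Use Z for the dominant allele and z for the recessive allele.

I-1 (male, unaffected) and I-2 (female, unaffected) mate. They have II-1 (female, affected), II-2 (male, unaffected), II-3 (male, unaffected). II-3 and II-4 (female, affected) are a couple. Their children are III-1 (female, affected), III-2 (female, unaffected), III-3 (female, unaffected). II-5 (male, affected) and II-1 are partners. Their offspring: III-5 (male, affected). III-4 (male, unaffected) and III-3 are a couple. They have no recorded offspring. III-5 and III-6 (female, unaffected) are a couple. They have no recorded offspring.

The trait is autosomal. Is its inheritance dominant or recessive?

recessive

I-1 and I-2 are both unaffected yet have an affected child II-1. Under dominance, an affected child requires at least one affected parent, so the trait cannot be dominant.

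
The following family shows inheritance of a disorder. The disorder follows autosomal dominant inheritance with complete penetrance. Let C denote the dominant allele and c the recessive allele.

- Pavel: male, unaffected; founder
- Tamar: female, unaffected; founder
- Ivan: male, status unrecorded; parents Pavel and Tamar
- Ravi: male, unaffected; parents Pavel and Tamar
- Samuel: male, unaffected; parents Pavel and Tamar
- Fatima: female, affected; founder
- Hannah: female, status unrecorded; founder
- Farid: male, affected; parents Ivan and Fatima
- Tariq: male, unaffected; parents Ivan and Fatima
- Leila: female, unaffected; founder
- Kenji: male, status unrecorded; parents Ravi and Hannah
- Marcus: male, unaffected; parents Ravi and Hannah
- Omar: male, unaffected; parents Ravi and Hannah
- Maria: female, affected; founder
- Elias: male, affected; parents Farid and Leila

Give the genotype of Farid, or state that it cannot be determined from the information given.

Cc

From phenotype alone, Farid is CC or Cc.
Farid is affected so carries C and received c from Ivan (cc), so Farid is Cc.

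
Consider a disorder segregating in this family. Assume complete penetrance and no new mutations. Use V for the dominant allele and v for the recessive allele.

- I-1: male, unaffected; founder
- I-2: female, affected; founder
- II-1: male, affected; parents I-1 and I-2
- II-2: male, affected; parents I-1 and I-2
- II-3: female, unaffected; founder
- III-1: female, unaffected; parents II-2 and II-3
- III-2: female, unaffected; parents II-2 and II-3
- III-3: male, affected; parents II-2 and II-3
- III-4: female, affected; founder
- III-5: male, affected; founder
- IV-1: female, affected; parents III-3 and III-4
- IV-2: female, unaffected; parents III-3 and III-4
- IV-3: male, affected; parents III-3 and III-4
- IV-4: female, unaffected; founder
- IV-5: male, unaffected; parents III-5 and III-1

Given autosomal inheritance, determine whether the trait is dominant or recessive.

III-3 and III-4 are both affected yet have an unaffected child IV-2. Under a recessive model two affected parents are homozygous and every child would be affected, so the trait cannot be recessive.

dominant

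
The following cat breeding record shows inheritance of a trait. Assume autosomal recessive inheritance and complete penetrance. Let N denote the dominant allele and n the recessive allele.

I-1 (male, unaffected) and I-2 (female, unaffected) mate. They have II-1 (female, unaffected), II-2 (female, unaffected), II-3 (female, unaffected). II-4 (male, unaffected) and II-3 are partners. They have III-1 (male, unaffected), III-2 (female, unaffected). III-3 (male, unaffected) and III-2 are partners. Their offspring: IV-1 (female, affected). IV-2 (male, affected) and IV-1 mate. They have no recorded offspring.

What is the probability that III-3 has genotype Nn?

III-3 is unaffected so carries N and passed n to IV-1 (nn), so III-3 is Nn, giving P(Nn) = 1.

1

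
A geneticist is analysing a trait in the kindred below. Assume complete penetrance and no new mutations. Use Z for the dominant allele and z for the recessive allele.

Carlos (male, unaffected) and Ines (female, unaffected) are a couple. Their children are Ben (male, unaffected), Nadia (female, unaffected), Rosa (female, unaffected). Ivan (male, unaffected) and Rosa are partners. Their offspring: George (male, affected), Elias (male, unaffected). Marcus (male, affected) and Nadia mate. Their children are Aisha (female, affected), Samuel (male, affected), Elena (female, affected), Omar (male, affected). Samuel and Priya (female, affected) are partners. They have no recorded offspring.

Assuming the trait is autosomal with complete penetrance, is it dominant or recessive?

Ivan and Rosa are both unaffected yet have an affected child George. Under dominance, an affected child requires at least one affected parent, so the trait cannot be dominant.

recessive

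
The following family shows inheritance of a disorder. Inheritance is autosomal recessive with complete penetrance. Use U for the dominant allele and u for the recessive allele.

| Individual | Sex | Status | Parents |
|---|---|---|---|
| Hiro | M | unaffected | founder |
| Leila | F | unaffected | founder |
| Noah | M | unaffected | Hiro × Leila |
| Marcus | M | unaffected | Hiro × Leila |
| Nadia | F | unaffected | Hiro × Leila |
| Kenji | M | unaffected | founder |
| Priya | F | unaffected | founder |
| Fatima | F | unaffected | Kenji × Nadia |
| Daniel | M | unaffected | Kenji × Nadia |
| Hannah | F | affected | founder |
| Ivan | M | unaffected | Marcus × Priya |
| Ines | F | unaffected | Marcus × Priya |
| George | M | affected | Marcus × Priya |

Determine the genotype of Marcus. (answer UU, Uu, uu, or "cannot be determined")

Uu

From phenotype alone, Marcus is UU or Uu.
Marcus is unaffected so carries U and passed u to George (uu), so Marcus is Uu.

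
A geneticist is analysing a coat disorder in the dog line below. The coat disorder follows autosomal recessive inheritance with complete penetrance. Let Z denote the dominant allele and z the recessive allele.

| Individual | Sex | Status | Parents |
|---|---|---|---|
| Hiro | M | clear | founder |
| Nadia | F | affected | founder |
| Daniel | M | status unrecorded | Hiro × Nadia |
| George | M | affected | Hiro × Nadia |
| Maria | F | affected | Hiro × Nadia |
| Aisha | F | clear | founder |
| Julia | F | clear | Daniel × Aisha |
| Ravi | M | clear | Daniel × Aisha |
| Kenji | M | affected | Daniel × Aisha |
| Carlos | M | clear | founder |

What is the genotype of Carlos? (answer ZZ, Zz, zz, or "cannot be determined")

Carlos's phenotype allows ZZ or Zz, and no parent or child forces a single allele at both positions; consistent genotype assignments exist with Carlos as ZZ or Zz.

cannot be determined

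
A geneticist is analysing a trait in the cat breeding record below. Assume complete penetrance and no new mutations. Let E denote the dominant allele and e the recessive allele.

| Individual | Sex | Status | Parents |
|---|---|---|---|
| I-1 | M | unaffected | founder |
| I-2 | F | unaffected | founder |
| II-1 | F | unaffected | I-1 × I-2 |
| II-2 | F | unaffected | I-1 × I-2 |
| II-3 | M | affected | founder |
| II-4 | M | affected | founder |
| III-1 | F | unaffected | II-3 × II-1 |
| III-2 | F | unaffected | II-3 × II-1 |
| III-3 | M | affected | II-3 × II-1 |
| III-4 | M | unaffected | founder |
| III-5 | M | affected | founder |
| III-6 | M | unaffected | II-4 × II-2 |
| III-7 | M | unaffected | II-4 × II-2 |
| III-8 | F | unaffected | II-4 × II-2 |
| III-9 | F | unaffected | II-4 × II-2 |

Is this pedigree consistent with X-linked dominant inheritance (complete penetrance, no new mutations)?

No

Under X-linked dominant, III-1 (unaffected, female) cannot arise from II-3 (affected) × II-1 (unaffected).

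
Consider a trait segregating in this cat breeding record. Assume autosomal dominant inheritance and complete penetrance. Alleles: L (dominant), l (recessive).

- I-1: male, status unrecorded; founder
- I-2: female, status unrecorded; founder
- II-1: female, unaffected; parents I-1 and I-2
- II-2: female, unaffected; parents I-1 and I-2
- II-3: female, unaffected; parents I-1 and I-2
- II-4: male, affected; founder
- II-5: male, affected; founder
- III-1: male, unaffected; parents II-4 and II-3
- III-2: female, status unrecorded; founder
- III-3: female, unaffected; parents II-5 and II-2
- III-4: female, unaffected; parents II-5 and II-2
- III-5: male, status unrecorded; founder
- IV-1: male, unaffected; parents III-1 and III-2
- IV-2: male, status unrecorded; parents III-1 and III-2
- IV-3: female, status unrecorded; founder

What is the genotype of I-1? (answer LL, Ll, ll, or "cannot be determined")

cannot be determined

I-1's phenotype is unrecorded, and no parent or child forces a single allele at both positions; consistent genotype assignments exist with I-1 as Ll or ll.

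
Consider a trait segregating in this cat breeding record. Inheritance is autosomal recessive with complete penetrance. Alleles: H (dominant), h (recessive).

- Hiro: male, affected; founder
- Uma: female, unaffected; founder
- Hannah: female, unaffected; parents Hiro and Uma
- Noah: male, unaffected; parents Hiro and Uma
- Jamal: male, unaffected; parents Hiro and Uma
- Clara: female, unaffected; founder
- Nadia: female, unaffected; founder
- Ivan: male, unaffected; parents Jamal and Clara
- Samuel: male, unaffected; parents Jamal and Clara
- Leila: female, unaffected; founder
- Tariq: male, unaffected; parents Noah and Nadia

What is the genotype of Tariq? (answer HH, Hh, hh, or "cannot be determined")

cannot be determined

Tariq's phenotype allows HH or Hh, and no parent or child forces a single allele at both positions; consistent genotype assignments exist with Tariq as HH or Hh.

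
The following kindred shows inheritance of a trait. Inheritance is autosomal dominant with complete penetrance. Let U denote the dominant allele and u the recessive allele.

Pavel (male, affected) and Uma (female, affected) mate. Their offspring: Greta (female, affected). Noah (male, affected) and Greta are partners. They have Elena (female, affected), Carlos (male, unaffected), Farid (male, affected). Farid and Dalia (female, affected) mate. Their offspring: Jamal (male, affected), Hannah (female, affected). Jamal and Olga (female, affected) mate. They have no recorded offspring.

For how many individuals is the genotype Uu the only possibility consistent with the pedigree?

Obligate heterozygotes: Greta is affected so carries U and passed u to Carlos (uu), so Greta is Uu; Noah is affected so carries U and passed u to Carlos (uu), so Noah is Uu.
Every other individual is either homozygous by phenotype or has at least one consistent homozygous assignment, so the count is 2.

2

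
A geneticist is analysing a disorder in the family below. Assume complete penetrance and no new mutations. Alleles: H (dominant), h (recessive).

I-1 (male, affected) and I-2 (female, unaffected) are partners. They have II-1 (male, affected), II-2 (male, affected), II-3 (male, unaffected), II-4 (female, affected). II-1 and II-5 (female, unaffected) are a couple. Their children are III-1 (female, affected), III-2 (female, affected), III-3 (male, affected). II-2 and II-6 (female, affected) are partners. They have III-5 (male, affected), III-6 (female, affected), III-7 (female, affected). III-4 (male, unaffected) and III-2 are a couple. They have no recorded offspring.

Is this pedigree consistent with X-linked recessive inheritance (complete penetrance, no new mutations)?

A consistent assignment under X-linked recessive exists: I-1 X^h Y, I-2 X^H X^h, II-1 X^h Y, II-2 X^h Y, II-3 X^H Y, II-4 X^h X^h, II-5 X^H X^h, II-6 X^h X^h, III-1 X^h X^h, III-2 X^h X^h, III-3 X^h Y, III-4 X^H Y, III-5 X^h Y, III-6 X^h X^h, III-7 X^h X^h.
In this assignment every recorded phenotype matches its genotype and every non-founder's genotype is obtainable from its parents' genotypes, so the pedigree is consistent.

Yes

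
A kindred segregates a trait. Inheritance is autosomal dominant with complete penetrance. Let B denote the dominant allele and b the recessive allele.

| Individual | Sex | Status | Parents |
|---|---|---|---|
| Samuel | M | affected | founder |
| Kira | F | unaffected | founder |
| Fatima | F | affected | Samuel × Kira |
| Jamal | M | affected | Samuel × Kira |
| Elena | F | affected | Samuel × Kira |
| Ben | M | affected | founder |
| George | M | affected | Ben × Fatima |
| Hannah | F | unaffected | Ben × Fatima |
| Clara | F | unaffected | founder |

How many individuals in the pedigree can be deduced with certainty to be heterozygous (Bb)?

Obligate heterozygotes: Fatima is affected so carries B and received b from Kira (bb), so Fatima is Bb; Jamal is affected so carries B and received b from Kira (bb), so Jamal is Bb; Elena is affected so carries B and received b from Kira (bb), so Elena is Bb; Ben is affected so carries B and passed b to Hannah (bb), so Ben is Bb.
Every other individual is either homozygous by phenotype or has at least one consistent homozygous assignment, so the count is 4.

4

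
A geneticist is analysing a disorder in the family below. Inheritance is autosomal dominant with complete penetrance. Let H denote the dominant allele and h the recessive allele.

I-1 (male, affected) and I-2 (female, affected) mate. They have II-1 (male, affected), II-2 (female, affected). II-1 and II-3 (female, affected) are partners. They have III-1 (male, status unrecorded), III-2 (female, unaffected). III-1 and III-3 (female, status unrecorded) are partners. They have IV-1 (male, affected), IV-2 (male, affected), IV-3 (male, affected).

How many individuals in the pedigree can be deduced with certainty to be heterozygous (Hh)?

Obligate heterozygotes: II-1 is affected so carries H and passed h to III-2 (hh), so II-1 is Hh; II-3 is affected so carries H and passed h to III-2 (hh), so II-3 is Hh.
Every other individual is either homozygous by phenotype or has at least one consistent homozygous assignment, so the count is 2.

2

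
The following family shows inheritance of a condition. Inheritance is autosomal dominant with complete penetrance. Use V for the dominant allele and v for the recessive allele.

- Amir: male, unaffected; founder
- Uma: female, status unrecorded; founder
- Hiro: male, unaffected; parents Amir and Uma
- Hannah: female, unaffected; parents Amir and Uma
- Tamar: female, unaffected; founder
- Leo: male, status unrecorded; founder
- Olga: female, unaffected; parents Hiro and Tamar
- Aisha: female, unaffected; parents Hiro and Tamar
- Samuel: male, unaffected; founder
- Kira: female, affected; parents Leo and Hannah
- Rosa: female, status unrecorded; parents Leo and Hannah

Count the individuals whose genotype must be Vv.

1

Obligate heterozygotes: Kira is affected so carries V and received v from Hannah (vv), so Kira is Vv.
Every other individual is either homozygous by phenotype or has at least one consistent homozygous assignment, so the count is 1.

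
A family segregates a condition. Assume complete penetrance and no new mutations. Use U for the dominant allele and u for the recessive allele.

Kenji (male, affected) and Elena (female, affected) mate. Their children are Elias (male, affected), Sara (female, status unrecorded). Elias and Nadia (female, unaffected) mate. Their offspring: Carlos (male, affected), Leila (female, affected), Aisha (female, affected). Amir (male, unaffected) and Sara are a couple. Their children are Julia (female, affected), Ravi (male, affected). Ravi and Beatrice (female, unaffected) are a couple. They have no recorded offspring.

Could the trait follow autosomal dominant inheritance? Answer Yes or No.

Yes

A consistent assignment under autosomal dominant exists: Kenji UU, Elena UU, Elias UU, Sara UU, Nadia uu, Amir uu, Carlos Uu, Leila Uu, Aisha Uu, Julia Uu, Ravi Uu, Beatrice uu.
In this assignment every recorded phenotype matches its genotype and every non-founder's genotype is obtainable from its parents' genotypes, so the pedigree is consistent.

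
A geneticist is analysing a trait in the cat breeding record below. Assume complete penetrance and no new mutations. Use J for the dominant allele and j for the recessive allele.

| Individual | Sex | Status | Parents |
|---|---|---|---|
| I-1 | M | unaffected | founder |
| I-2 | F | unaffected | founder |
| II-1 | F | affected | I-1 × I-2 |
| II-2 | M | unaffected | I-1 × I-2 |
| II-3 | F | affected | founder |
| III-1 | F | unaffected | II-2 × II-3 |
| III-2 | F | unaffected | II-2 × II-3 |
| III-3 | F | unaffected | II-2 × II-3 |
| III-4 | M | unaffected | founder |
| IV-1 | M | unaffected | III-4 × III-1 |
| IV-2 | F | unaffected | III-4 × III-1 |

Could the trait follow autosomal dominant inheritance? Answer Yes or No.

Under autosomal dominant, II-1 (affected, female) cannot arise from I-1 (unaffected) × I-2 (unaffected).

No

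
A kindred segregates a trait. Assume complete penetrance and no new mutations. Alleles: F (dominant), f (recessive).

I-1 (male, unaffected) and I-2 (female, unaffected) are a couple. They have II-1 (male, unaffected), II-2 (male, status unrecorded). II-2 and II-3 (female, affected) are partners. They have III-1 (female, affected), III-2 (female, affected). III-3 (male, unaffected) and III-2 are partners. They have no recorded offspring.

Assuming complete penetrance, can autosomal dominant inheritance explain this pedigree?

Yes

A consistent assignment under autosomal dominant exists: I-1 ff, I-2 ff, II-1 ff, II-2 ff, II-3 FF, III-1 Ff, III-2 Ff, III-3 ff.
In this assignment every recorded phenotype matches its genotype and every non-founder's genotype is obtainable from its parents' genotypes, so the pedigree is consistent.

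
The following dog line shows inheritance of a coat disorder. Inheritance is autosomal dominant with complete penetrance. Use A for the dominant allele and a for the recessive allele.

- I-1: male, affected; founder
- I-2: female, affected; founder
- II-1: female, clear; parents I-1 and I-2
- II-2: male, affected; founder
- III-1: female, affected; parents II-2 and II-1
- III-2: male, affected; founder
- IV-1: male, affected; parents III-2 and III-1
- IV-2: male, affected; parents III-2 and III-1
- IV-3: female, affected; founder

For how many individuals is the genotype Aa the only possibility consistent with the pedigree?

3

Obligate heterozygotes: I-1 is affected so carries A and passed a to II-1 (aa), so I-1 is Aa; I-2 is affected so carries A and passed a to II-1 (aa), so I-2 is Aa; III-1 is affected so carries A and received a from II-1 (aa), so III-1 is Aa.
Every other individual is either homozygous by phenotype or has at least one consistent homozygous assignment, so the count is 3.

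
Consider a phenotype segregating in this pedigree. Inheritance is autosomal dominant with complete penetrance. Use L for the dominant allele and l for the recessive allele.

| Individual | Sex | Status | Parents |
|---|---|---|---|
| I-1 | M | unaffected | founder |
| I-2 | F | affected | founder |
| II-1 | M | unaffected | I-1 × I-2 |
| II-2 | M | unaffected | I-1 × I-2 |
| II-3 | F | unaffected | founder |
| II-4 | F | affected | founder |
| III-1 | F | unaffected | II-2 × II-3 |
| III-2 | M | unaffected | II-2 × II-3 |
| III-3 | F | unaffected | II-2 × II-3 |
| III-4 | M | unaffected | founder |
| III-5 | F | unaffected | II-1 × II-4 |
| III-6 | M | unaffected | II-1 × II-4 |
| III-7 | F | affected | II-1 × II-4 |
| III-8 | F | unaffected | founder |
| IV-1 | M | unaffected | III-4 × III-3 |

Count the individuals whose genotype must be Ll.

3

Obligate heterozygotes: I-2 is affected so carries L and passed l to II-1 (ll), so I-2 is Ll; II-4 is affected so carries L and passed l to III-5 (ll), so II-4 is Ll; III-7 is affected so carries L and received l from II-1 (ll), so III-7 is Ll.
Every other individual is either homozygous by phenotype or has at least one consistent homozygous assignment, so the count is 3.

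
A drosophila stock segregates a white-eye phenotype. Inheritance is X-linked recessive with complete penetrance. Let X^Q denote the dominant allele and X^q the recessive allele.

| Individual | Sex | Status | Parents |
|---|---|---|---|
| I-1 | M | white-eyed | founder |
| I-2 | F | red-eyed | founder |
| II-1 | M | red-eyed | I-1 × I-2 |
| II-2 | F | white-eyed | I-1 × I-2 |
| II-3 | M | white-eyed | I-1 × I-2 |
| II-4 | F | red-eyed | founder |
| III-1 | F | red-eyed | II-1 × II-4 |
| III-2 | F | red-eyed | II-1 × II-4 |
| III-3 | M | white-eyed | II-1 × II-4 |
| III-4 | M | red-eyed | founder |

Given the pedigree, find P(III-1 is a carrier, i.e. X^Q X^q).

II-1 is red-eyed, so II-1 is X^Q Y.
II-4 is red-eyed so carries Q and passed q to III-3 (X^q Y), so II-4 is X^Q X^q.
Their cross gives offspring ratios 1/2 X^Q X^Q : 1/2 X^Q X^q. Conditioning on III-1 being red-eyed, P(X^Q X^q) = 1/2 / 1 = 1/2.

1/2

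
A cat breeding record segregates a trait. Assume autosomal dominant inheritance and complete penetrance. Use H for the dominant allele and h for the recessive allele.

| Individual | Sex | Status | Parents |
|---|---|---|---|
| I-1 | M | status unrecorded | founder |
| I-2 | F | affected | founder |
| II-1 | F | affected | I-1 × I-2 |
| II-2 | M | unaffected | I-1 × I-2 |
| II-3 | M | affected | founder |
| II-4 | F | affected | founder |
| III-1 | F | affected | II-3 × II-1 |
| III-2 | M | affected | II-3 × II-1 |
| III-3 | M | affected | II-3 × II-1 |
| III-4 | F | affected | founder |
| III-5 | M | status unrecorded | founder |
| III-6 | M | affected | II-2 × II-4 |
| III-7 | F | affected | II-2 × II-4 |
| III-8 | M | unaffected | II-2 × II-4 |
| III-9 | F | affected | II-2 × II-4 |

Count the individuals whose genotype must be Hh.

Obligate heterozygotes: I-2 is affected so carries H and passed h to II-2 (hh), so I-2 is Hh; II-4 is affected so carries H and passed h to III-8 (hh), so II-4 is Hh; III-6 is affected so carries H and received h from II-2 (hh), so III-6 is Hh; III-7 is affected so carries H and received h from II-2 (hh), so III-7 is Hh; III-9 is affected so carries H and received h from II-2 (hh), so III-9 is Hh.
Every other individual is either homozygous by phenotype or has at least one consistent homozygous assignment, so the count is 5.

5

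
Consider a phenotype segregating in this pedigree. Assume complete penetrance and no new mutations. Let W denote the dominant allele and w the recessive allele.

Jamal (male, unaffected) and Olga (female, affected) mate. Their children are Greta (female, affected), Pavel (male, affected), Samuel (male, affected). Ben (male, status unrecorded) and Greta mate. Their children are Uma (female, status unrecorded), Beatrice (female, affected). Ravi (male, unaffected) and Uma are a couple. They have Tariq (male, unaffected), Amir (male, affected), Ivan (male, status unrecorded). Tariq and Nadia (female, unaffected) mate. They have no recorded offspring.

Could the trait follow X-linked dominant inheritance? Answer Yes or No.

A consistent assignment under X-linked dominant exists: Jamal X^w Y, Olga X^W X^W, Greta X^W X^w, Pavel X^W Y, Samuel X^W Y, Ben X^W Y, Uma X^W X^w, Beatrice X^W X^W, Ravi X^w Y, Tariq X^w Y, Amir X^W Y, Ivan X^W Y, Nadia X^w X^w.
In this assignment every recorded phenotype matches its genotype and every non-founder's genotype is obtainable from its parents' genotypes, so the pedigree is consistent.

Yes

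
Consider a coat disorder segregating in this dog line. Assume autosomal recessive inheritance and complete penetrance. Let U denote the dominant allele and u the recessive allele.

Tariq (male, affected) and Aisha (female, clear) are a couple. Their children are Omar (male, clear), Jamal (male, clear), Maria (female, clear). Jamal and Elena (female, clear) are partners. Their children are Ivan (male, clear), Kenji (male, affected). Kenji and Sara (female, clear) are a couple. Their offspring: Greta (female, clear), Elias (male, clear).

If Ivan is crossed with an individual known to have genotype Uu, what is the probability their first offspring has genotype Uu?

1/2

Jamal is clear so carries U and received u from Tariq (uu), so Jamal is Uu.
Elena is clear so carries U and passed u to Kenji (uu), so Elena is Uu.
Ivan is a clear offspring of Jamal (Uu) × Elena (Uu), whose cross gives 1/4 UU : 1/2 Uu : 1/4 uu; conditioning on being clear, Ivan is UU with probability 1/3, Uu with probability 2/3.
Summing over parental genotype combinations, P(offspring has genotype Uu) = 1/3·1/2 + 2/3·1/2 = 1/2.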